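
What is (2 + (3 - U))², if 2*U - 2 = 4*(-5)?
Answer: 196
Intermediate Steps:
U = -9 (U = 1 + (4*(-5))/2 = 1 + (½)*(-20) = 1 - 10 = -9)
(2 + (3 - U))² = (2 + (3 - 1*(-9)))² = (2 + (3 + 9))² = (2 + 12)² = 14² = 196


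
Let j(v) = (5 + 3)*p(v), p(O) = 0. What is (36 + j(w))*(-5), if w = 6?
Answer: -180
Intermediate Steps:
j(v) = 0 (j(v) = (5 + 3)*0 = 8*0 = 0)
(36 + j(w))*(-5) = (36 + 0)*(-5) = 36*(-5) = -180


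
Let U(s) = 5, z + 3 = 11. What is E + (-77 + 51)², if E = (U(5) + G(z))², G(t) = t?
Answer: 845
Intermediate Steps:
z = 8 (z = -3 + 11 = 8)
E = 169 (E = (5 + 8)² = 13² = 169)
E + (-77 + 51)² = 169 + (-77 + 51)² = 169 + (-26)² = 169 + 676 = 845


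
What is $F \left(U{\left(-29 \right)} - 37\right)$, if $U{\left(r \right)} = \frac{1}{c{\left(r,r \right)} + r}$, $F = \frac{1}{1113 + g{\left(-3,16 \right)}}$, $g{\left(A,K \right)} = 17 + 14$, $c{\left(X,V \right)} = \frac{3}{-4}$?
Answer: $- \frac{339}{10472} \approx -0.032372$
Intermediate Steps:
$c{\left(X,V \right)} = - \frac{3}{4}$ ($c{\left(X,V \right)} = 3 \left(- \frac{1}{4}\right) = - \frac{3}{4}$)
$g{\left(A,K \right)} = 31$
$F = \frac{1}{1144}$ ($F = \frac{1}{1113 + 31} = \frac{1}{1144} \approx 0.00087413$)
$U{\left(r \right)} = \frac{1}{- \frac{3}{4} + r}$
$F \left(U{\left(-29 \right)} - 37\right) = \frac{\frac{4}{-3 + 4 \left(-29\right)} - 37}{1144} = \frac{\frac{4}{-3 - 116} - 37}{1144} = \frac{\frac{4}{-119} - 37}{1144} = \frac{4 \left(- \frac{1}{119}\right) - 37}{1144} = \frac{- \frac{4}{119} - 37}{1144} = \frac{1}{1144} \left(- \frac{4407}{119}\right) = - \frac{339}{10472}$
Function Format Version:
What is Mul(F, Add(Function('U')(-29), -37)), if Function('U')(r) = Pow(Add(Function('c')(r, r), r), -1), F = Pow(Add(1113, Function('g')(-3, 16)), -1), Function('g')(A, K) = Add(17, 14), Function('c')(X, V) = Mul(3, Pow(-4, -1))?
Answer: Rational(-339, 10472) ≈ -0.032372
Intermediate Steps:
Function('c')(X, V) = Rational(-3, 4) (Function('c')(X, V) = Mul(3, Rational(-1, 4)) = Rational(-3, 4))
Function('g')(A, K) = 31
F = Rational(1, 1144) (F = Pow(Add(1113, 31), -1) = Pow(1144, -1) = Rational(1, 1144) ≈ 0.00087413)
Function('U')(r) = Pow(Add(Rational(-3, 4), r), -1)
Mul(F, Add(Function('U')(-29), -37)) = Mul(Rational(1, 1144), Add(Mul(4, Pow(Add(-3, Mul(4, -29)), -1)), -37)) = Mul(Rational(1, 1144), Add(Mul(4, Pow(Add(-3, -116), -1)), -37)) = Mul(Rational(1, 1144), Add(Mul(4, Pow(-119, -1)), -37)) = Mul(Rational(1, 1144), Add(Mul(4, Rational(-1, 119)), -37)) = Mul(Rational(1, 1144), Add(Rational(-4, 119), -37)) = Mul(Rational(1, 1144), Rational(-4407, 119)) = Rational(-339, 10472)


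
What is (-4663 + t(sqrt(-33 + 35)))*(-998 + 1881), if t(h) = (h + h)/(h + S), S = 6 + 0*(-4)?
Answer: -69998059/17 + 5298*sqrt(2)/17 ≈ -4.1171e+6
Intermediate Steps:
S = 6 (S = 6 + 0 = 6)
t(h) = 2*h/(6 + h) (t(h) = (h + h)/(h + 6) = (2*h)/(6 + h) = 2*h/(6 + h))
(-4663 + t(sqrt(-33 + 35)))*(-998 + 1881) = (-4663 + 2*sqrt(-33 + 35)/(6 + sqrt(-33 + 35)))*(-998 + 1881) = (-4663 + 2*sqrt(2)/(6 + sqrt(2)))*883 = -4117429 + 1766*sqrt(2)/(6 + sqrt(2))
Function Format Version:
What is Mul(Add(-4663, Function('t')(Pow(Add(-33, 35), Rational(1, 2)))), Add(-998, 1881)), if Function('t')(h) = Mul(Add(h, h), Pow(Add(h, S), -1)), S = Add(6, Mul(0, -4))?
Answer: Add(Rational(-69998059, 17), Mul(Rational(5298, 17), Pow(2, Rational(1, 2)))) ≈ -4.1171e+6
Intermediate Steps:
S = 6 (S = Add(6, 0) = 6)
Function('t')(h) = Mul(2, h, Pow(Add(6, h), -1)) (Function('t')(h) = Mul(Add(h, h), Pow(Add(h, 6), -1)) = Mul(Mul(2, h), Pow(Add(6, h), -1)) = Mul(2, h, Pow(Add(6, h), -1)))
Mul(Add(-4663, Function('t')(Pow(Add(-33, 35), Rational(1, 2)))), Add(-998, 1881)) = Mul(Add(-4663, Mul(2, Pow(Add(-33, 35), Rational(1, 2)), Pow(Add(6, Pow(Add(-33, 35), Rational(1, 2))), -1))), Add(-998, 1881)) = Mul(Add(-4663, Mul(2, Pow(2, Rational(1, 2)), Pow(Add(6, Pow(2, Rational(1, 2))), -1))), 883) = Add(-4117429, Mul(1766, Pow(2, Rational(1, 2)), Pow(Add(6, Pow(2, Rational(1, 2))), -1)))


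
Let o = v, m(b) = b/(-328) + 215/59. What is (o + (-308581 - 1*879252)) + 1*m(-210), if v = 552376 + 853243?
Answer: 2107338791/9676 ≈ 2.1779e+5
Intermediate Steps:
v = 1405619
m(b) = 215/59 - b/328 (m(b) = b*(-1/328) + 215*(1/59) = -b/328 + 215/59 = 215/59 - b/328)
o = 1405619
(o + (-308581 - 1*879252)) + 1*m(-210) = (1405619 + (-308581 - 1*879252)) + 1*(215/59 - 1/328*(-210)) = (1405619 + (-308581 - 879252)) + 1*(215/59 + 105/164) = (1405619 - 1187833) + 1*(41455/9676) = 217786 + 41455/9676 = 2107338791/9676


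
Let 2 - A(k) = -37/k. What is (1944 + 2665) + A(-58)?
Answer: 267401/58 ≈ 4610.4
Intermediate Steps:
A(k) = 2 + 37/k (A(k) = 2 - (-37)/k = 2 + 37/k)
(1944 + 2665) + A(-58) = (1944 + 2665) + (2 + 37/(-58)) = 4609 + (2 + 37*(-1/58)) = 4609 + (2 - 37/58) = 4609 + 79/58 = 267401/58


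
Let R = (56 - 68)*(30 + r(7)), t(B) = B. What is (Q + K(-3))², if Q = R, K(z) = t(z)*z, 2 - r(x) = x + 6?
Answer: 47961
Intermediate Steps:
r(x) = -4 - x (r(x) = 2 - (x + 6) = 2 - (6 + x) = 2 + (-6 - x) = -4 - x)
K(z) = z² (K(z) = z*z = z²)
R = -228 (R = (56 - 68)*(30 + (-4 - 1*7)) = -12*(30 + (-4 - 7)) = -12*(30 - 11) = -12*19 = -228)
Q = -228
(Q + K(-3))² = (-228 + (-3)²)² = (-228 + 9)² = (-219)² = 47961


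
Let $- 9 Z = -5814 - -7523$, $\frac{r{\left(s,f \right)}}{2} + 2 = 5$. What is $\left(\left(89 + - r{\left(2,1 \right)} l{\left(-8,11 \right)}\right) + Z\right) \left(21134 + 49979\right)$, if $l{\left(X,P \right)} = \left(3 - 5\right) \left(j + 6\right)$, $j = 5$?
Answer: $\frac{19911640}{9} \approx 2.2124 \cdot 10^{6}$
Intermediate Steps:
$r{\left(s,f \right)} = 6$ ($r{\left(s,f \right)} = -4 + 2 \cdot 5 = -4 + 10 = 6$)
$Z = - \frac{1709}{9}$ ($Z = - \frac{-5814 - -7523}{9} = - \frac{-5814 + 7523}{9} = \left(- \frac{1}{9}\right) 1709 = - \frac{1709}{9} \approx -189.89$)
$l{\left(X,P \right)} = -22$ ($l{\left(X,P \right)} = \left(3 - 5\right) \left(5 + 6\right) = \left(-2\right) 11 = -22$)
$\left(\left(89 + - r{\left(2,1 \right)} l{\left(-8,11 \right)}\right) + Z\right) \left(21134 + 49979\right) = \left(\left(89 + \left(-1\right) 6 \left(-22\right)\right) - \frac{1709}{9}\right) \left(21134 + 49979\right) = \left(\left(89 - -132\right) - \frac{1709}{9}\right) 71113 = \left(\left(89 + 132\right) - \frac{1709}{9}\right) 71113 = \left(221 - \frac{1709}{9}\right) 71113 = \frac{280}{9} \cdot 71113 = \frac{19911640}{9}$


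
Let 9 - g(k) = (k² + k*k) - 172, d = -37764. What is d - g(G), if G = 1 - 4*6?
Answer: -36887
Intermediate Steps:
G = -23 (G = 1 - 24 = -23)
g(k) = 181 - 2*k² (g(k) = 9 - ((k² + k*k) - 172) = 9 - ((k² + k²) - 172) = 9 - (2*k² - 172) = 9 - (-172 + 2*k²) = 9 + (172 - 2*k²) = 181 - 2*k²)
d - g(G) = -37764 - (181 - 2*(-23)²) = -37764 - (181 - 2*529) = -37764 - (181 - 1058) = -37764 - 1*(-877) = -37764 + 877 = -36887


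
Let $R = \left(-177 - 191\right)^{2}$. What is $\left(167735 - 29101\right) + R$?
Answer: $274058$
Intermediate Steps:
$R = 135424$ ($R = \left(-177 - 191\right)^{2} = \left(-368\right)^{2} = 135424$)
$\left(167735 - 29101\right) + R = \left(167735 - 29101\right) + 135424 = 138634 + 135424 = 274058$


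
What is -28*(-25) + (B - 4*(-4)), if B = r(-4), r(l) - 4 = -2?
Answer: 718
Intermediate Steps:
r(l) = 2 (r(l) = 4 - 2 = 2)
B = 2
-28*(-25) + (B - 4*(-4)) = -28*(-25) + (2 - 4*(-4)) = 700 + (2 + 16) = 700 + 18 = 718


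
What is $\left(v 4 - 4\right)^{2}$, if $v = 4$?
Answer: $144$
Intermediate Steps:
$\left(v 4 - 4\right)^{2} = \left(4 \cdot 4 - 4\right)^{2} = \left(16 - 4\right)^{2} = 12^{2} = 144$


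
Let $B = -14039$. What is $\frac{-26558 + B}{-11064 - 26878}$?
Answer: $\frac{40597}{37942} \approx 1.07$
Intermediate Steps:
$\frac{-26558 + B}{-11064 - 26878} = \frac{-26558 - 14039}{-11064 - 26878} = - \frac{40597}{-37942} = \left(-40597\right) \left(- \frac{1}{37942}\right) = \frac{40597}{37942}$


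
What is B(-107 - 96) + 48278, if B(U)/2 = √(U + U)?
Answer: 48278 + 2*I*√406 ≈ 48278.0 + 40.299*I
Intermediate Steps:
B(U) = 2*√2*√U (B(U) = 2*√(U + U) = 2*√(2*U) = 2*(√2*√U) = 2*√2*√U)
B(-107 - 96) + 48278 = 2*√2*√(-107 - 96) + 48278 = 2*√2*√(-203) + 48278 = 2*√2*(I*√203) + 48278 = 2*I*√406 + 48278 = 48278 + 2*I*√406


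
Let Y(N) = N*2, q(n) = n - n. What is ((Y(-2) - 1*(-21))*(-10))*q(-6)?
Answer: 0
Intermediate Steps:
q(n) = 0
Y(N) = 2*N
((Y(-2) - 1*(-21))*(-10))*q(-6) = ((2*(-2) - 1*(-21))*(-10))*0 = ((-4 + 21)*(-10))*0 = (17*(-10))*0 = -170*0 = 0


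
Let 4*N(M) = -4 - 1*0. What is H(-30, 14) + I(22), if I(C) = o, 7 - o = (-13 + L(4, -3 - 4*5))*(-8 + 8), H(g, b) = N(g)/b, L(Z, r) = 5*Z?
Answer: 97/14 ≈ 6.9286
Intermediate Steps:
N(M) = -1 (N(M) = (-4 - 1*0)/4 = (-4 + 0)/4 = (¼)*(-4) = -1)
H(g, b) = -1/b
o = 7 (o = 7 - (-13 + 5*4)*(-8 + 8) = 7 - (-13 + 20)*0 = 7 - 7*0 = 7 - 1*0 = 7 + 0 = 7)
I(C) = 7
H(-30, 14) + I(22) = -1/14 + 7 = 97/14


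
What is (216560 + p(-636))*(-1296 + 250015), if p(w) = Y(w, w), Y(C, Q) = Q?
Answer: 53704401356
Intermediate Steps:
p(w) = w
(216560 + p(-636))*(-1296 + 250015) = (216560 - 636)*(-1296 + 250015) = 215924*248719 = 53704401356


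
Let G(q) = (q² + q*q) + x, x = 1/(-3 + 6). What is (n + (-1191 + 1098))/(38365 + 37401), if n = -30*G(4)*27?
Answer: -26283/75766 ≈ -0.34690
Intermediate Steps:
x = ⅓ (x = 1/3 = ⅓ ≈ 0.33333)
G(q) = ⅓ + 2*q² (G(q) = (q² + q*q) + ⅓ = (q² + q²) + ⅓ = 2*q² + ⅓ = ⅓ + 2*q²)
n = -26190 (n = -30*(⅓ + 2*4²)*27 = -30*(⅓ + 2*16)*27 = -30*(⅓ + 32)*27 = -30*97/3*27 = -970*27 = -26190)
(n + (-1191 + 1098))/(38365 + 37401) = (-26190 + (-1191 + 1098))/(38365 + 37401) = (-26190 - 93)/75766 = -26283*1/75766 = -26283/75766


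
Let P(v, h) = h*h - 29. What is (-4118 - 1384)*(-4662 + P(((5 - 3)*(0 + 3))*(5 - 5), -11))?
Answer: 25144140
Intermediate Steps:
P(v, h) = -29 + h² (P(v, h) = h² - 29 = -29 + h²)
(-4118 - 1384)*(-4662 + P(((5 - 3)*(0 + 3))*(5 - 5), -11)) = (-4118 - 1384)*(-4662 + (-29 + (-11)²)) = -5502*(-4662 + (-29 + 121)) = -5502*(-4662 + 92) = -5502*(-4570) = 25144140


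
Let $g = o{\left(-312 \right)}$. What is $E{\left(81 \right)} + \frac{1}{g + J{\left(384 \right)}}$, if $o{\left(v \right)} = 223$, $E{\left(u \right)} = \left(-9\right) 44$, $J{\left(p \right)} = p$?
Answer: $- \frac{240371}{607} \approx -396.0$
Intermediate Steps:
$E{\left(u \right)} = -396$
$g = 223$
$E{\left(81 \right)} + \frac{1}{g + J{\left(384 \right)}} = -396 + \frac{1}{223 + 384} = -396 + \frac{1}{607} = - \frac{240371}{607}$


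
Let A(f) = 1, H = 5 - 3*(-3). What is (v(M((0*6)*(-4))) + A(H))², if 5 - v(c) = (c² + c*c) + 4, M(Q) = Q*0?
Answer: 4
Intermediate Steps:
M(Q) = 0
H = 14 (H = 5 + 9 = 14)
v(c) = 1 - 2*c² (v(c) = 5 - ((c² + c*c) + 4) = 5 - ((c² + c²) + 4) = 5 - (2*c² + 4) = 5 - (4 + 2*c²) = 5 + (-4 - 2*c²) = 1 - 2*c²)
(v(M((0*6)*(-4))) + A(H))² = ((1 - 2*0²) + 1)² = ((1 - 2*0) + 1)² = ((1 + 0) + 1)² = (1 + 1)² = 2² = 4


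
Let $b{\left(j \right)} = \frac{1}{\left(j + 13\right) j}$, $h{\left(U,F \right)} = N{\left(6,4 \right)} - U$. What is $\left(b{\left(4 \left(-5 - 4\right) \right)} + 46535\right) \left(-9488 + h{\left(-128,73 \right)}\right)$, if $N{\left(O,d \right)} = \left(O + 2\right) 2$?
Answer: $- \frac{90008371616}{207} \approx -4.3482 \cdot 10^{8}$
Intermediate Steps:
$N{\left(O,d \right)} = 4 + 2 O$ ($N{\left(O,d \right)} = \left(2 + O\right) 2 = 4 + 2 O$)
$h{\left(U,F \right)} = 16 - U$ ($h{\left(U,F \right)} = \left(4 + 2 \cdot 6\right) - U = \left(4 + 12\right) - U = 16 - U$)
$b{\left(j \right)} = \frac{1}{j \left(13 + j\right)}$ ($b{\left(j \right)} = \frac{1}{\left(13 + j\right) j} = \frac{1}{j \left(13 + j\right)}$)
$\left(b{\left(4 \left(-5 - 4\right) \right)} + 46535\right) \left(-9488 + h{\left(-128,73 \right)}\right) = \left(\frac{1}{4 \left(-5 - 4\right) \left(13 + 4 \left(-5 - 4\right)\right)} + 46535\right) \left(-9488 + \left(16 - -128\right)\right) = \left(\frac{1}{4 \left(-9\right) \left(13 + 4 \left(-9\right)\right)} + 46535\right) \left(-9488 + \left(16 + 128\right)\right) = \left(\frac{1}{\left(-36\right) \left(13 - 36\right)} + 46535\right) \left(-9488 + 144\right) = \left(- \frac{1}{36 \left(-23\right)} + 46535\right) \left(-9344\right) = \left(\left(- \frac{1}{36}\right) \left(- \frac{1}{23}\right) + 46535\right) \left(-9344\right) = \left(\frac{1}{828} + 46535\right) \left(-9344\right) = \frac{38530981}{828} \left(-9344\right) = - \frac{90008371616}{207}$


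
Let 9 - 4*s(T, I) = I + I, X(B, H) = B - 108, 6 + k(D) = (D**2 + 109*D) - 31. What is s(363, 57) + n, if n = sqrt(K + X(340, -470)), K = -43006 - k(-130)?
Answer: -105/4 + I*sqrt(45467) ≈ -26.25 + 213.23*I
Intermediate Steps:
k(D) = -37 + D**2 + 109*D (k(D) = -6 + ((D**2 + 109*D) - 31) = -6 + (-31 + D**2 + 109*D) = -37 + D**2 + 109*D)
X(B, H) = -108 + B
K = -45699 (K = -43006 - (-37 + (-130)**2 + 109*(-130)) = -43006 - (-37 + 16900 - 14170) = -43006 - 1*2693 = -43006 - 2693 = -45699)
n = I*sqrt(45467) (n = sqrt(-45699 + (-108 + 340)) = sqrt(-45699 + 232) = sqrt(-45467) = I*sqrt(45467) ≈ 213.23*I)
s(T, I) = 9/4 - I/2 (s(T, I) = 9/4 - (I + I)/4 = 9/4 - I/2)
s(363, 57) + n = (9/4 - 1/2*57) + I*sqrt(45467) = (9/4 - 57/2) + I*sqrt(45467) = -105/4 + I*sqrt(45467)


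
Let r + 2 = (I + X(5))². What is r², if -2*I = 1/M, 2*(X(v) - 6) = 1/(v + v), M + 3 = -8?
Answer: 2895037593361/2342560000 ≈ 1235.8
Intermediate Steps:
M = -11 (M = -3 - 8 = -11)
X(v) = 6 + 1/(4*v) (X(v) = 6 + 1/(2*(v + v)) = 6 + 1/(2*((2*v))) = 6 + (1/(2*v))/2 = 6 + 1/(4*v))
I = 1/22 (I = -½/(-11) = -½*(-1/11) = 1/22 ≈ 0.045455)
r = 1701481/48400 (r = -2 + (1/22 + (6 + (¼)/5))² = -2 + (1/22 + (6 + (¼)*(⅕)))² = -2 + (1/22 + (6 + 1/20))² = -2 + (1/22 + 121/20)² = -2 + (1341/220)² = -2 + 1798281/48400 = 1701481/48400 ≈ 35.155)
r² = (1701481/48400)² = 2895037593361/2342560000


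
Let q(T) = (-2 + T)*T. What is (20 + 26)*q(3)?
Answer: 138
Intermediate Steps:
q(T) = T*(-2 + T)
(20 + 26)*q(3) = (20 + 26)*(3*(-2 + 3)) = 46*(3*1) = 46*3 = 138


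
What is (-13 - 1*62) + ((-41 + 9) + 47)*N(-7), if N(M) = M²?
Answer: 660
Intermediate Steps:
(-13 - 1*62) + ((-41 + 9) + 47)*N(-7) = (-13 - 1*62) + ((-41 + 9) + 47)*(-7)² = (-13 - 62) + (-32 + 47)*49 = -75 + 15*49 = -75 + 735 = 660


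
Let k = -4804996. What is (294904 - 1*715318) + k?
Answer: -5225410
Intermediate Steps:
(294904 - 1*715318) + k = (294904 - 1*715318) - 4804996 = (294904 - 715318) - 4804996 = -420414 - 4804996 = -5225410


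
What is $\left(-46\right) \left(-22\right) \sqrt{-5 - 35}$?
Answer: $2024 i \sqrt{10} \approx 6400.5 i$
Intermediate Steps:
$\left(-46\right) \left(-22\right) \sqrt{-5 - 35} = 1012 \sqrt{-40} = 1012 \cdot 2 i \sqrt{10} = 2024 i \sqrt{10}$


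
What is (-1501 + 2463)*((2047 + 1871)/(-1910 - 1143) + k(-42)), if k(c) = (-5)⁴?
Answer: 1831847134/3053 ≈ 6.0002e+5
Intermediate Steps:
k(c) = 625
(-1501 + 2463)*((2047 + 1871)/(-1910 - 1143) + k(-42)) = (-1501 + 2463)*((2047 + 1871)/(-1910 - 1143) + 625) = 962*(3918/(-3053) + 625) = 962*(3918*(-1/3053) + 625) = 962*(-3918/3053 + 625) = 962*(1904207/3053) = 1831847134/3053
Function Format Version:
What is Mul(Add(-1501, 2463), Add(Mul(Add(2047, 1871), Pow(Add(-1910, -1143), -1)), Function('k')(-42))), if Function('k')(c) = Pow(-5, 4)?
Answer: Rational(1831847134, 3053) ≈ 6.0002e+5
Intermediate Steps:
Function('k')(c) = 625
Mul(Add(-1501, 2463), Add(Mul(Add(2047, 1871), Pow(Add(-1910, -1143), -1)), Function('k')(-42))) = Mul(Add(-1501, 2463), Add(Mul(Add(2047, 1871), Pow(Add(-1910, -1143), -1)), 625)) = Mul(962, Add(Mul(3918, Pow(-3053, -1)), 625)) = Mul(962, Add(Mul(3918, Rational(-1, 3053)), 625)) = Mul(962, Add(Rational(-3918, 3053), 625)) = Mul(962, Rational(1904207, 3053)) = Rational(1831847134, 3053)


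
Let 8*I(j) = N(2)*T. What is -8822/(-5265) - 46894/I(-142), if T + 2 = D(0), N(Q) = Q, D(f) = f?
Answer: 493802642/5265 ≈ 93790.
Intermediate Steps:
T = -2 (T = -2 + 0 = -2)
I(j) = -1/2 (I(j) = (2*(-2))/8 = (1/8)*(-4) = -1/2)
-8822/(-5265) - 46894/I(-142) = -8822/(-5265) - 46894/(-1/2) = -8822*(-1/5265) - 46894*(-2) = 8822/5265 + 93788 = 493802642/5265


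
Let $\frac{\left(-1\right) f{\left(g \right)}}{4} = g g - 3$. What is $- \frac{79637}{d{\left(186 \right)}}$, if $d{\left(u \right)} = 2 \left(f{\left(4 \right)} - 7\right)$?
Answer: $\frac{79637}{118} \approx 674.89$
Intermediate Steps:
$f{\left(g \right)} = 12 - 4 g^{2}$ ($f{\left(g \right)} = - 4 \left(g g - 3\right) = - 4 \left(g^{2} - 3\right) = - 4 \left(-3 + g^{2}\right) = 12 - 4 g^{2}$)
$d{\left(u \right)} = -118$ ($d{\left(u \right)} = 2 \left(\left(12 - 4 \cdot 4^{2}\right) - 7\right) = 2 \left(\left(12 - 64\right) - 7\right) = 2 \left(-52 - 7\right) = 2 \left(-59\right) = -118$)
$- \frac{79637}{d{\left(186 \right)}} = - \frac{79637}{-118} = \left(-79637\right) \left(- \frac{1}{118}\right) = \frac{79637}{118}$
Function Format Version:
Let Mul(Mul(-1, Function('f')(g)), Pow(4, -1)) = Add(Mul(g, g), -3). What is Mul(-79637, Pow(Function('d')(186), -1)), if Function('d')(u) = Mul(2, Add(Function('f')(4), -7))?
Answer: Rational(79637, 118) ≈ 674.89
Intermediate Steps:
Function('f')(g) = Add(12, Mul(-4, Pow(g, 2))) (Function('f')(g) = Mul(-4, Add(Mul(g, g), -3)) = Mul(-4, Add(Pow(g, 2), -3)) = Mul(-4, Add(-3, Pow(g, 2))) = Add(12, Mul(-4, Pow(g, 2))))
Function('d')(u) = -118 (Function('d')(u) = Mul(2, Add(Add(12, Mul(-4, Pow(4, 2))), -7)) = Mul(2, Add(Add(12, Mul(-4, 16)), -7)) = Mul(2, Add(Add(12, -64), -7)) = Mul(2, Add(-52, -7)) = Mul(2, -59) = -118)
Mul(-79637, Pow(Function('d')(186), -1)) = Mul(-79637, Pow(-118, -1)) = Mul(-79637, Rational(-1, 118)) = Rational(79637, 118)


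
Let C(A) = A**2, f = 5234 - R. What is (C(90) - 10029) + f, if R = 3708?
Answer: -403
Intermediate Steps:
f = 1526 (f = 5234 - 1*3708 = 5234 - 3708 = 1526)
(C(90) - 10029) + f = (90**2 - 10029) + 1526 = (8100 - 10029) + 1526 = -1929 + 1526 = -403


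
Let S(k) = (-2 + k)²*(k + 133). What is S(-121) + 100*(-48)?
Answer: 176748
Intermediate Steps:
S(k) = (-2 + k)²*(133 + k)
S(-121) + 100*(-48) = (-2 - 121)²*(133 - 121) + 100*(-48) = (-123)²*12 - 4800 = 15129*12 - 4800 = 181548 - 4800 = 176748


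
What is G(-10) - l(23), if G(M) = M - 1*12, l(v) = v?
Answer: -45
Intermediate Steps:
G(M) = -12 + M (G(M) = M - 12 = -12 + M)
G(-10) - l(23) = (-12 - 10) - 1*23 = -22 - 23 = -45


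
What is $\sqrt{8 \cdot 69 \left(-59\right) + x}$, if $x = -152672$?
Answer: $2 i \sqrt{46310} \approx 430.4 i$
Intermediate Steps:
$\sqrt{8 \cdot 69 \left(-59\right) + x} = \sqrt{8 \cdot 69 \left(-59\right) - 152672} = \sqrt{552 \left(-59\right) - 152672} = \sqrt{-32568 - 152672} = \sqrt{-185240} = 2 i \sqrt{46310}$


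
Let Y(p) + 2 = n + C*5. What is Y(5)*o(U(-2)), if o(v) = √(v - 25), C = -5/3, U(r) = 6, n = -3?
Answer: -40*I*√19/3 ≈ -58.119*I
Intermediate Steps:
C = -5/3 (C = -5*⅓ = -5/3 ≈ -1.6667)
Y(p) = -40/3 (Y(p) = -2 + (-3 - 5/3*5) = -2 + (-3 - 25/3) = -2 - 34/3 = -40/3)
o(v) = √(-25 + v)
Y(5)*o(U(-2)) = -40*√(-25 + 6)/3 = -40*I*√19/3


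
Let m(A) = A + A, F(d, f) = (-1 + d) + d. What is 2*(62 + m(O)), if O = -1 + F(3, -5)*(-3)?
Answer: 60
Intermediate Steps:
F(d, f) = -1 + 2*d
O = -16 (O = -1 + (-1 + 2*3)*(-3) = -1 + (-1 + 6)*(-3) = -1 + 5*(-3) = -1 - 15 = -16)
m(A) = 2*A
2*(62 + m(O)) = 2*(62 + 2*(-16)) = 2*(62 - 32) = 2*30 = 60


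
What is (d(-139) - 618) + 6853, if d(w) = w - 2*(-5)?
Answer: 6106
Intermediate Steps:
d(w) = 10 + w (d(w) = w + 10 = 10 + w)
(d(-139) - 618) + 6853 = ((10 - 139) - 618) + 6853 = (-129 - 618) + 6853 = -747 + 6853 = 6106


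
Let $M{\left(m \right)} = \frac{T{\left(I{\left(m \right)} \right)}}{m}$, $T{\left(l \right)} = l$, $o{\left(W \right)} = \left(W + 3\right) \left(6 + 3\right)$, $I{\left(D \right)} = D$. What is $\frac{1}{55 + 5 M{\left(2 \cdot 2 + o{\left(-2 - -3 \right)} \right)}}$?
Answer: $\frac{1}{60} \approx 0.016667$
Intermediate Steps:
$o{\left(W \right)} = 27 + 9 W$ ($o{\left(W \right)} = \left(3 + W\right) 9 = 27 + 9 W$)
$M{\left(m \right)} = 1$ ($M{\left(m \right)} = \frac{m}{m} = 1$)
$\frac{1}{55 + 5 M{\left(2 \cdot 2 + o{\left(-2 - -3 \right)} \right)}} = \frac{1}{55 + 5 \cdot 1} = \frac{1}{55 + 5} = \frac{1}{60}$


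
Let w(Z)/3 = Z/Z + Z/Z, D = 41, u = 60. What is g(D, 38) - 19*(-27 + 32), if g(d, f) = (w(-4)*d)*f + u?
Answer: 9313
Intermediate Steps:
w(Z) = 6 (w(Z) = 3*(Z/Z + Z/Z) = 3*(1 + 1) = 3*2 = 6)
g(d, f) = 60 + 6*d*f (g(d, f) = (6*d)*f + 60 = 6*d*f + 60 = 60 + 6*d*f)
g(D, 38) - 19*(-27 + 32) = (60 + 6*41*38) - 19*(-27 + 32) = (60 + 9348) - 19*5 = 9408 - 1*95 = 9408 - 95 = 9313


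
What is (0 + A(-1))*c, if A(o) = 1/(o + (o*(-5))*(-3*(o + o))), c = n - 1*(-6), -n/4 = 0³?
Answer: 6/29 ≈ 0.20690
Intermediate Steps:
n = 0 (n = -4*0³ = -4*0 = 0)
c = 6 (c = 0 - 1*(-6) = 0 + 6 = 6)
A(o) = 1/(o + 30*o²) (A(o) = 1/(o + (-5*o)*(-6*o)) = 1/(o + 30*o²))
(0 + A(-1))*c = (0 + 1/((-1)*(1 + 30*(-1))))*6 = (0 - 1/(1 - 30))*6 = (0 - 1/(-29))*6 = (0 - 1*(-1/29))*6 = (0 + 1/29)*6 = (1/29)*6 = 6/29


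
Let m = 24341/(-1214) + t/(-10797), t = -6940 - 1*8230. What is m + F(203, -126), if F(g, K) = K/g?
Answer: -7323344557/380119182 ≈ -19.266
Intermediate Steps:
t = -15170 (t = -6940 - 8230 = -15170)
m = -244393397/13107558 (m = 24341/(-1214) - 15170/(-10797) = 24341*(-1/1214) - 15170*(-1/10797) = -24341/1214 + 15170/10797 = -244393397/13107558 ≈ -18.645)
m + F(203, -126) = -244393397/13107558 - 126/203 = -244393397/13107558 - 126*1/203 = -244393397/13107558 - 18/29 = -7323344557/380119182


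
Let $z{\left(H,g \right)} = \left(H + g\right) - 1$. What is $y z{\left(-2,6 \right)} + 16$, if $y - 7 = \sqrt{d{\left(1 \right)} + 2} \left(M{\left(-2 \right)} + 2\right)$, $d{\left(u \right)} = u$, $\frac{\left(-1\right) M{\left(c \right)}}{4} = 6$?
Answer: $37 - 66 \sqrt{3} \approx -77.315$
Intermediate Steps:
$z{\left(H,g \right)} = -1 + H + g$
$M{\left(c \right)} = -24$ ($M{\left(c \right)} = \left(-4\right) 6 = -24$)
$y = 7 - 22 \sqrt{3}$ ($y = 7 + \sqrt{1 + 2} \left(-24 + 2\right) = 7 + \sqrt{3} \left(-22\right) = 7 - 22 \sqrt{3} \approx -31.105$)
$y z{\left(-2,6 \right)} + 16 = \left(7 - 22 \sqrt{3}\right) \left(-1 - 2 + 6\right) + 16 = \left(7 - 22 \sqrt{3}\right) 3 + 16 = \left(21 - 66 \sqrt{3}\right) + 16 = 37 - 66 \sqrt{3}$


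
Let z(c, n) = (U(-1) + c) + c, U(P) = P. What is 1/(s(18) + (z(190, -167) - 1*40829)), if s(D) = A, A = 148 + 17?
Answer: -1/40285 ≈ -2.4823e-5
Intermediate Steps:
A = 165
s(D) = 165
z(c, n) = -1 + 2*c (z(c, n) = (-1 + c) + c = -1 + 2*c)
1/(s(18) + (z(190, -167) - 1*40829)) = 1/(165 + ((-1 + 2*190) - 1*40829)) = 1/(165 + ((-1 + 380) - 40829)) = 1/(165 + (379 - 40829)) = 1/(165 - 40450) = 1/(-40285) = -1/40285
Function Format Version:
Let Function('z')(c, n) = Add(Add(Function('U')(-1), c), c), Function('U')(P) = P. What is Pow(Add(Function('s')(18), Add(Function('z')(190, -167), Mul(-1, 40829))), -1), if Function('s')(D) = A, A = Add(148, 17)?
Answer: Rational(-1, 40285) ≈ -2.4823e-5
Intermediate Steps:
A = 165
Function('s')(D) = 165
Function('z')(c, n) = Add(-1, Mul(2, c)) (Function('z')(c, n) = Add(Add(-1, c), c) = Add(-1, Mul(2, c)))
Pow(Add(Function('s')(18), Add(Function('z')(190, -167), Mul(-1, 40829))), -1) = Pow(Add(165, Add(Add(-1, Mul(2, 190)), Mul(-1, 40829))), -1) = Pow(Add(165, Add(Add(-1, 380), -40829)), -1) = Pow(Add(165, Add(379, -40829)), -1) = Pow(Add(165, -40450), -1) = Pow(-40285, -1) = Rational(-1, 40285)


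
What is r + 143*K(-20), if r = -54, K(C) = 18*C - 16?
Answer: -53822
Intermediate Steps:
K(C) = -16 + 18*C
r + 143*K(-20) = -54 + 143*(-16 + 18*(-20)) = -54 + 143*(-16 - 360) = -54 + 143*(-376) = -54 - 53768 = -53822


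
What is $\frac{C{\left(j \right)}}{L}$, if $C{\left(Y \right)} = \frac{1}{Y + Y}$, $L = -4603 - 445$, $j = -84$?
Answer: $\frac{1}{848064} \approx 1.1792 \cdot 10^{-6}$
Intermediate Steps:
$L = -5048$ ($L = -4603 - 445 = -5048$)
$C{\left(Y \right)} = \frac{1}{2 Y}$
$\frac{C{\left(j \right)}}{L} = \frac{\frac{1}{2} \frac{1}{-84}}{-5048} = \frac{1}{2} \left(- \frac{1}{84}\right) \left(- \frac{1}{5048}\right) = \left(- \frac{1}{168}\right) \left(- \frac{1}{5048}\right) = \frac{1}{848064}$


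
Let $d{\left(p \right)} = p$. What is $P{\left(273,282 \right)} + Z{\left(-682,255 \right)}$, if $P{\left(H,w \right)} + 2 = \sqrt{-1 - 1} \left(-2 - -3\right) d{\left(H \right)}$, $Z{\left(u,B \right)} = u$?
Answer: $-684 + 273 i \sqrt{2} \approx -684.0 + 386.08 i$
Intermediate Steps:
$P{\left(H,w \right)} = -2 + i H \sqrt{2}$ ($P{\left(H,w \right)} = -2 + \sqrt{-1 - 1} \left(-2 - -3\right) H = -2 + \sqrt{-2} \left(-2 + 3\right) H = -2 + i \sqrt{2} \cdot 1 H = -2 + i \sqrt{2} H = -2 + i H \sqrt{2}$)
$P{\left(273,282 \right)} + Z{\left(-682,255 \right)} = \left(-2 + i 273 \sqrt{2}\right) - 682 = \left(-2 + 273 i \sqrt{2}\right) - 682 = -684 + 273 i \sqrt{2}$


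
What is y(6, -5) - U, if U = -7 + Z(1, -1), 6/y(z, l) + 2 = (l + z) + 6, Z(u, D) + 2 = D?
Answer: 56/5 ≈ 11.200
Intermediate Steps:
Z(u, D) = -2 + D
y(z, l) = 6/(4 + l + z) (y(z, l) = 6/(-2 + ((l + z) + 6)) = 6/(-2 + (6 + l + z)) = 6/(4 + l + z))
U = -10 (U = -7 + (-2 - 1) = -7 - 3 = -10)
y(6, -5) - U = 6/(4 - 5 + 6) - 1*(-10) = 6/5 + 10 = 56/5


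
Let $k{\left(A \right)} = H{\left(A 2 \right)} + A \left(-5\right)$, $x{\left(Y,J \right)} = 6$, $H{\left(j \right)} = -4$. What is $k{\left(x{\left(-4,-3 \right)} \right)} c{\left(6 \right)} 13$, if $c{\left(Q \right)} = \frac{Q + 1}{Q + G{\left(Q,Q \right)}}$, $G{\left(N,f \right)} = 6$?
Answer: $- \frac{1547}{6} \approx -257.83$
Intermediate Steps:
$k{\left(A \right)} = -4 - 5 A$ ($k{\left(A \right)} = -4 + A \left(-5\right) = -4 - 5 A$)
$c{\left(Q \right)} = \frac{1 + Q}{6 + Q}$ ($c{\left(Q \right)} = \frac{Q + 1}{Q + 6} = \frac{1 + Q}{6 + Q}$)
$k{\left(x{\left(-4,-3 \right)} \right)} c{\left(6 \right)} 13 = \left(-4 - 30\right) \frac{1 + 6}{6 + 6} \cdot 13 = \left(-4 - 30\right) \frac{1}{12} \cdot 7 \cdot 13 = - 34 \cdot \frac{1}{12} \cdot 7 \cdot 13 = \left(-34\right) \frac{7}{12} \cdot 13 = \left(- \frac{119}{6}\right) 13 = - \frac{1547}{6}$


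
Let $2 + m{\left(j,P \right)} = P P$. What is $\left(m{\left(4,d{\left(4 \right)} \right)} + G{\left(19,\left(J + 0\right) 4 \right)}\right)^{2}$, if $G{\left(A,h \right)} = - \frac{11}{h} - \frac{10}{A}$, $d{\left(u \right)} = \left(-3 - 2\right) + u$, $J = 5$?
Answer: $\frac{622521}{144400} \approx 4.3111$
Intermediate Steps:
$d{\left(u \right)} = -5 + u$
$m{\left(j,P \right)} = -2 + P^{2}$ ($m{\left(j,P \right)} = -2 + P P = -2 + P^{2}$)
$\left(m{\left(4,d{\left(4 \right)} \right)} + G{\left(19,\left(J + 0\right) 4 \right)}\right)^{2} = \left(\left(-2 + \left(-5 + 4\right)^{2}\right) - \left(\frac{10}{19} + 11 \frac{1}{4 \left(5 + 0\right)}\right)\right)^{2} = \left(\left(-2 + \left(-1\right)^{2}\right) - \left(\frac{10}{19} + \frac{11}{5 \cdot 4}\right)\right)^{2} = \left(\left(-2 + 1\right) - \left(\frac{10}{19} + \frac{11}{20}\right)\right)^{2} = \left(-1 - \frac{409}{380}\right)^{2} = \left(- \frac{789}{380}\right)^{2} = \frac{622521}{144400}$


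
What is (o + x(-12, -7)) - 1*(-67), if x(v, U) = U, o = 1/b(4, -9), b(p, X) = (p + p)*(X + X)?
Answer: 8639/144 ≈ 59.993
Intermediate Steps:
b(p, X) = 4*X*p (b(p, X) = (2*p)*(2*X) = 4*X*p)
o = -1/144 (o = 1/(4*(-9)*4) = 1/(-144) = -1/144 ≈ -0.0069444)
(o + x(-12, -7)) - 1*(-67) = (-1/144 - 7) - 1*(-67) = -1009/144 + 67 = 8639/144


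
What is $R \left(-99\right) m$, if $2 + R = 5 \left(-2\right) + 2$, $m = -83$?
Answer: $-82170$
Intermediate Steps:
$R = -10$ ($R = -2 + \left(5 \left(-2\right) + 2\right) = -2 + \left(-10 + 2\right) = -2 - 8 = -10$)
$R \left(-99\right) m = \left(-10\right) \left(-99\right) \left(-83\right) = 990 \left(-83\right) = -82170$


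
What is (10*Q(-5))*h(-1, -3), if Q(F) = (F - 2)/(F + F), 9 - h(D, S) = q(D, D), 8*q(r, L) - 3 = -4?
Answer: 511/8 ≈ 63.875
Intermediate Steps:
q(r, L) = -1/8 (q(r, L) = 3/8 + (1/8)*(-4) = 3/8 - 1/2 = -1/8)
h(D, S) = 73/8 (h(D, S) = 9 - 1*(-1/8) = 9 + 1/8 = 73/8)
Q(F) = (-2 + F)/(2*F) (Q(F) = (-2 + F)/((2*F)) = (-2 + F)*(1/(2*F)) = (-2 + F)/(2*F))
(10*Q(-5))*h(-1, -3) = (10*((1/2)*(-2 - 5)/(-5)))*(73/8) = (10*((1/2)*(-1/5)*(-7)))*(73/8) = (10*(7/10))*(73/8) = 7*(73/8) = 511/8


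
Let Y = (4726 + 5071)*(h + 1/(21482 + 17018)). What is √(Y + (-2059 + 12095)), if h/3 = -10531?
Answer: I*√4587661352390655/3850 ≈ 17593.0*I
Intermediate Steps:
h = -31593 (h = 3*(-10531) = -31593)
Y = -11916389898703/38500 (Y = (4726 + 5071)*(-31593 + 1/(21482 + 17018)) = 9797*(-31593 + 1/38500) = 9797*(-1216330499/38500) = -11916389898703/38500 ≈ -3.0952e+8)
√(Y + (-2059 + 12095)) = √(-11916389898703/38500 + (-2059 + 12095)) = √(-11916389898703/38500 + 10036) = √(-11916003512703/38500) = I*√4587661352390655/3850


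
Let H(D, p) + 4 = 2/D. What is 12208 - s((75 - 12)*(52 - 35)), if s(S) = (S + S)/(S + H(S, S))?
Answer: 13948507790/1142759 ≈ 12206.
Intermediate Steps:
H(D, p) = -4 + 2/D
s(S) = 2*S/(-4 + S + 2/S) (s(S) = (S + S)/(S + (-4 + 2/S)) = (2*S)/(-4 + S + 2/S) = 2*S/(-4 + S + 2/S))
12208 - s((75 - 12)*(52 - 35)) = 12208 - 2*((75 - 12)*(52 - 35))**2/(2 + ((75 - 12)*(52 - 35))*(-4 + (75 - 12)*(52 - 35))) = 12208 - 2*(63*17)**2/(2 + (63*17)*(-4 + 63*17)) = 12208 - 2*1071**2/(2 + 1071*(-4 + 1071)) = 12208 - 2*1147041/(2 + 1071*1067) = 12208 - 2*1147041/(2 + 1142757) = 12208 - 2*1147041/1142759 = 12208 - 1*2294082/1142759 = 12208 - 2294082/1142759 = 13948507790/1142759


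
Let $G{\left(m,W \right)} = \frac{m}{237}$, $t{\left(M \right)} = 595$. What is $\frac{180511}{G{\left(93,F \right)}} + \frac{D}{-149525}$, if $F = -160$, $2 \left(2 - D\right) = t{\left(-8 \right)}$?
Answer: $\frac{4264563367771}{9270550} \approx 4.6001 \cdot 10^{5}$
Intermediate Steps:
$D = - \frac{591}{2}$ ($D = 2 - \frac{595}{2} = - \frac{591}{2} \approx -295.5$)
$G{\left(m,W \right)} = \frac{m}{237}$ ($G{\left(m,W \right)} = m \frac{1}{237} = \frac{m}{237}$)
$\frac{180511}{G{\left(93,F \right)}} + \frac{D}{-149525} = \frac{180511}{\frac{1}{237} \cdot 93} - \frac{591}{2 \left(-149525\right)} = \frac{180511}{\frac{31}{79}} - - \frac{591}{299050} = 180511 \cdot \frac{79}{31} + \frac{591}{299050} = \frac{14260369}{31} + \frac{591}{299050} = \frac{4264563367771}{9270550}$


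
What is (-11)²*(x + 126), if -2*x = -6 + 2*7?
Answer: 14762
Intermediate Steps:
x = -4 (x = -(-6 + 2*7)/2 = -(-6 + 14)/2 = -½*8 = -4)
(-11)²*(x + 126) = (-11)²*(-4 + 126) = 121*122 = 14762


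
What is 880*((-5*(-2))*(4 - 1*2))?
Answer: 17600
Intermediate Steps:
880*((-5*(-2))*(4 - 1*2)) = 880*(10*(4 - 2)) = 880*(10*2) = 880*20 = 17600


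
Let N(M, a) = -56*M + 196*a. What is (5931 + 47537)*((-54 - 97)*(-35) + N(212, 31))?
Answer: -27322148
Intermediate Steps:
(5931 + 47537)*((-54 - 97)*(-35) + N(212, 31)) = (5931 + 47537)*((-54 - 97)*(-35) + (-56*212 + 196*31)) = 53468*(-151*(-35) + (-11872 + 6076)) = 53468*(5285 - 5796) = 53468*(-511) = -27322148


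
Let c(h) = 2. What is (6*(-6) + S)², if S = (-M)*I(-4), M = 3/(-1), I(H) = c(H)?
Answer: 900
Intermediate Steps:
I(H) = 2
M = -3 (M = 3*(-1) = -3)
S = 6 (S = -1*(-3)*2 = 3*2 = 6)
(6*(-6) + S)² = (6*(-6) + 6)² = (-36 + 6)² = (-30)² = 900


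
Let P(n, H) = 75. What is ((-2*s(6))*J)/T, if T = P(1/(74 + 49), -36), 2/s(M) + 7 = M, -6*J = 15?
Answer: -2/15 ≈ -0.13333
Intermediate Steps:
J = -5/2 (J = -⅙*15 = -5/2 ≈ -2.5000)
s(M) = 2/(-7 + M)
T = 75
((-2*s(6))*J)/T = (-4/(-7 + 6)*(-5/2))/75 = (-4/(-1)*(-5/2))*(1/75) = (-4*(-1)*(-5/2))*(1/75) = (-2*(-2)*(-5/2))*(1/75) = (4*(-5/2))*(1/75) = -10*1/75 = -2/15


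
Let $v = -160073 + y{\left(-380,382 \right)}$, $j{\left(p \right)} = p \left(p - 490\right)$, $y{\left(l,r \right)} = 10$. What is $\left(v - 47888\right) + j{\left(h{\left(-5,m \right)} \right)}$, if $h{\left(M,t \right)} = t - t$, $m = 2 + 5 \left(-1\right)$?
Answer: $-207951$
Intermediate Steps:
$m = -3$ ($m = 2 - 5 = -3$)
$h{\left(M,t \right)} = 0$
$j{\left(p \right)} = p \left(-490 + p\right)$
$v = -160063$ ($v = -160073 + 10 = -160063$)
$\left(v - 47888\right) + j{\left(h{\left(-5,m \right)} \right)} = \left(-160063 - 47888\right) + 0 \left(-490 + 0\right) = \left(-160063 - 47888\right) + 0 \left(-490\right) = -207951 + 0 = -207951$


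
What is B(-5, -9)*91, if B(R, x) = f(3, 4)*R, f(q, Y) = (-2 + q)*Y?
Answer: -1820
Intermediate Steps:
f(q, Y) = Y*(-2 + q)
B(R, x) = 4*R (B(R, x) = (4*(-2 + 3))*R = (4*1)*R = 4*R)
B(-5, -9)*91 = (4*(-5))*91 = -20*91 = -1820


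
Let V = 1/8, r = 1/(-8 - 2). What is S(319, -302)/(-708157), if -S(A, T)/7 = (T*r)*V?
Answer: 1057/28326280 ≈ 3.7315e-5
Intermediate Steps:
r = -⅒ (r = 1/(-10) = -⅒ ≈ -0.10000)
V = ⅛ ≈ 0.12500
S(A, T) = 7*T/80 (S(A, T) = -7*T*(-⅒)/8 = -7*(-T/10)/8 = -(-7)*T/80 = 7*T/80)
S(319, -302)/(-708157) = ((7/80)*(-302))/(-708157) = -1057/40*(-1/708157) = 1057/28326280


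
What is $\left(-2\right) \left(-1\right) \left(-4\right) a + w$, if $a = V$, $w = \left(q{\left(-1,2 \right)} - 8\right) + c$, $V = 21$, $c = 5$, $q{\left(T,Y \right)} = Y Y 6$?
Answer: $-147$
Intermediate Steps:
$q{\left(T,Y \right)} = 6 Y^{2}$ ($q{\left(T,Y \right)} = Y^{2} \cdot 6 = 6 Y^{2}$)
$w = 21$ ($w = \left(6 \cdot 2^{2} - 8\right) + 5 = \left(6 \cdot 4 - 8\right) + 5 = \left(24 - 8\right) + 5 = 16 + 5 = 21$)
$a = 21$
$\left(-2\right) \left(-1\right) \left(-4\right) a + w = \left(-2\right) \left(-1\right) \left(-4\right) 21 + 21 = 2 \left(-4\right) 21 + 21 = \left(-8\right) 21 + 21 = -168 + 21 = -147$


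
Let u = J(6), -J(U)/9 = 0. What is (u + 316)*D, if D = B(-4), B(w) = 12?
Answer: 3792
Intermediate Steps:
J(U) = 0 (J(U) = -9*0 = 0)
D = 12
u = 0
(u + 316)*D = (0 + 316)*12 = 316*12 = 3792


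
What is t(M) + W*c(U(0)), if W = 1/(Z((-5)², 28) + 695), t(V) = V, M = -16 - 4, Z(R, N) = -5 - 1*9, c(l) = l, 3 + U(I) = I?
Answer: -4541/227 ≈ -20.004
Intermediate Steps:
U(I) = -3 + I
Z(R, N) = -14 (Z(R, N) = -5 - 9 = -14)
M = -20
W = 1/681 (W = 1/(-14 + 695) = 1/681 ≈ 0.0014684)
t(M) + W*c(U(0)) = -20 + (-3 + 0)/681 = -20 + (1/681)*(-3) = -20 - 1/227 = -4541/227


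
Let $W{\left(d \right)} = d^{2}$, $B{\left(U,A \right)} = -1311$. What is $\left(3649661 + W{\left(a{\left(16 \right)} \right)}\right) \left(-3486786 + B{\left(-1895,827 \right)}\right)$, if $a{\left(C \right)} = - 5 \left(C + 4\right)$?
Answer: $-12765252555117$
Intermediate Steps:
$a{\left(C \right)} = -20 - 5 C$ ($a{\left(C \right)} = - 5 \left(4 + C\right) = -20 - 5 C$)
$\left(3649661 + W{\left(a{\left(16 \right)} \right)}\right) \left(-3486786 + B{\left(-1895,827 \right)}\right) = \left(3649661 + \left(-20 - 80\right)^{2}\right) \left(-3486786 - 1311\right) = \left(3649661 + \left(-20 - 80\right)^{2}\right) \left(-3488097\right) = \left(3649661 + \left(-100\right)^{2}\right) \left(-3488097\right) = \left(3649661 + 10000\right) \left(-3488097\right) = 3659661 \left(-3488097\right) = -12765252555117$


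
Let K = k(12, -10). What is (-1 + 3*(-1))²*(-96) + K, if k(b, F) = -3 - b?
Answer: -1551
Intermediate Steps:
K = -15 (K = -3 - 1*12 = -3 - 12 = -15)
(-1 + 3*(-1))²*(-96) + K = (-1 + 3*(-1))²*(-96) - 15 = (-1 - 3)²*(-96) - 15 = (-4)²*(-96) - 15 = 16*(-96) - 15 = -1536 - 15 = -1551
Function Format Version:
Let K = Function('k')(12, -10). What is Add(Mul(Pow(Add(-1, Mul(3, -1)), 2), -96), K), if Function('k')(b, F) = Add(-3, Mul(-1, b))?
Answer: -1551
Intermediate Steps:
K = -15 (K = Add(-3, Mul(-1, 12)) = Add(-3, -12) = -15)
Add(Mul(Pow(Add(-1, Mul(3, -1)), 2), -96), K) = Add(Mul(Pow(Add(-1, Mul(3, -1)), 2), -96), -15) = Add(Mul(Pow(Add(-1, -3), 2), -96), -15) = Add(Mul(Pow(-4, 2), -96), -15) = Add(Mul(16, -96), -15) = Add(-1536, -15) = -1551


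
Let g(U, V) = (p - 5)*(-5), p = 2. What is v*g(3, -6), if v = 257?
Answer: 3855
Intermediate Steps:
g(U, V) = 15 (g(U, V) = (2 - 5)*(-5) = -3*(-5) = 15)
v*g(3, -6) = 257*15 = 3855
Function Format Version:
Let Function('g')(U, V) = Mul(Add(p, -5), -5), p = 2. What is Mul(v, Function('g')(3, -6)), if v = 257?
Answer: 3855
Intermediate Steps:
Function('g')(U, V) = 15 (Function('g')(U, V) = Mul(Add(2, -5), -5) = Mul(-3, -5) = 15)
Mul(v, Function('g')(3, -6)) = Mul(257, 15) = 3855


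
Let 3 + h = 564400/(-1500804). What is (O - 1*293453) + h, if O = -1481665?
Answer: -666027315421/375201 ≈ -1.7751e+6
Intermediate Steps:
h = -1266703/375201 (h = -3 + 564400/(-1500804) = -3 + 564400*(-1/1500804) = -3 - 141100/375201 = -1266703/375201 ≈ -3.3761)
(O - 1*293453) + h = (-1481665 - 1*293453) - 1266703/375201 = (-1481665 - 293453) - 1266703/375201 = -1775118 - 1266703/375201 = -666027315421/375201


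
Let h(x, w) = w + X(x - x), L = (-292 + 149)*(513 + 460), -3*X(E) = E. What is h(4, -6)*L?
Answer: 834834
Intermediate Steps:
X(E) = -E/3
L = -139139 (L = -143*973 = -139139)
h(x, w) = w (h(x, w) = w - (x - x)/3 = w - ⅓*0 = w + 0 = w)
h(4, -6)*L = -6*(-139139) = 834834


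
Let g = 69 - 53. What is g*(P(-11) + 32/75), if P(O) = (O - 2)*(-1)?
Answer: 16112/75 ≈ 214.83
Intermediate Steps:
P(O) = 2 - O (P(O) = (-2 + O)*(-1) = 2 - O)
g = 16
g*(P(-11) + 32/75) = 16*((2 - 1*(-11)) + 32/75) = 16*((2 + 11) + 32*(1/75)) = 16*(13 + 32/75) = 16*(1007/75) = 16112/75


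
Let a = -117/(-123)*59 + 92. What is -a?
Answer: -6073/41 ≈ -148.12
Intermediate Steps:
a = 6073/41 (a = -117*(-1/123)*59 + 92 = (39/41)*59 + 92 = 2301/41 + 92 = 6073/41 ≈ 148.12)
-a = -1*6073/41 = -6073/41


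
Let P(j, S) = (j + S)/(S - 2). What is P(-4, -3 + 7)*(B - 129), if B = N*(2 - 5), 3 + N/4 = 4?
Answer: 0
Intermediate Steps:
N = 4 (N = -12 + 4*4 = -12 + 16 = 4)
B = -12 (B = 4*(2 - 5) = 4*(-3) = -12)
P(j, S) = (S + j)/(-2 + S)
P(-4, -3 + 7)*(B - 129) = (((-3 + 7) - 4)/(-2 + (-3 + 7)))*(-12 - 129) = ((4 - 4)/(-2 + 4))*(-141) = (0/2)*(-141) = ((1/2)*0)*(-141) = 0*(-141) = 0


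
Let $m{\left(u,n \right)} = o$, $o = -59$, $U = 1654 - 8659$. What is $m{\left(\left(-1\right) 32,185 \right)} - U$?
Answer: $6946$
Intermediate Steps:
$U = -7005$
$m{\left(u,n \right)} = -59$
$m{\left(\left(-1\right) 32,185 \right)} - U = -59 - -7005 = -59 + 7005 = 6946$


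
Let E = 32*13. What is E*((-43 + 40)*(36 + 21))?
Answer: -71136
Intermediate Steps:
E = 416
E*((-43 + 40)*(36 + 21)) = 416*((-43 + 40)*(36 + 21)) = 416*(-3*57) = 416*(-171) = -71136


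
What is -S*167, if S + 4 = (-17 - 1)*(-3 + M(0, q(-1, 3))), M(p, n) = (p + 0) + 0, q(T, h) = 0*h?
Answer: -8350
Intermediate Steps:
q(T, h) = 0
M(p, n) = p (M(p, n) = p + 0 = p)
S = 50 (S = -4 + (-17 - 1)*(-3 + 0) = -4 - 18*(-3) = -4 + 54 = 50)
-S*167 = -50*167 = -1*8350 = -8350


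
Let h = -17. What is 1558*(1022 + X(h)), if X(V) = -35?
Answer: 1537746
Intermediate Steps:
1558*(1022 + X(h)) = 1558*(1022 - 35) = 1558*987 = 1537746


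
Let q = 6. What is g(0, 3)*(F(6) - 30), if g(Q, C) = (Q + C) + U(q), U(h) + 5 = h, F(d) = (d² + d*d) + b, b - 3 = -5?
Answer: 160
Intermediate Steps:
b = -2 (b = 3 - 5 = -2)
F(d) = -2 + 2*d² (F(d) = (d² + d*d) - 2 = (d² + d²) - 2 = 2*d² - 2 = -2 + 2*d²)
U(h) = -5 + h
g(Q, C) = 1 + C + Q (g(Q, C) = (Q + C) + (-5 + 6) = (C + Q) + 1 = 1 + C + Q)
g(0, 3)*(F(6) - 30) = (1 + 3 + 0)*((-2 + 2*6²) - 30) = 4*((-2 + 2*36) - 30) = 4*((-2 + 72) - 30) = 4*(70 - 30) = 4*40 = 160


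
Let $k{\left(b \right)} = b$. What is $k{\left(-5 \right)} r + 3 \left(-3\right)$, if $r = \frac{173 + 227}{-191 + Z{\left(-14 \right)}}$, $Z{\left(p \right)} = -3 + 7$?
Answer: $\frac{317}{187} \approx 1.6952$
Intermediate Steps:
$Z{\left(p \right)} = 4$
$r = - \frac{400}{187}$ ($r = \frac{173 + 227}{-191 + 4} = \frac{400}{-187} = 400 \left(- \frac{1}{187}\right) = - \frac{400}{187} \approx -2.139$)
$k{\left(-5 \right)} r + 3 \left(-3\right) = \left(-5\right) \left(- \frac{400}{187}\right) + 3 \left(-3\right) = \frac{2000}{187} - 9 = \frac{317}{187}$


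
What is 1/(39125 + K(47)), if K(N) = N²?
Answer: 1/41334 ≈ 2.4193e-5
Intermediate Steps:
1/(39125 + K(47)) = 1/(39125 + 47²) = 1/(39125 + 2209) = 1/41334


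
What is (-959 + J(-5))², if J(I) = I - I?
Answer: 919681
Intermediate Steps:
J(I) = 0
(-959 + J(-5))² = (-959 + 0)² = (-959)² = 919681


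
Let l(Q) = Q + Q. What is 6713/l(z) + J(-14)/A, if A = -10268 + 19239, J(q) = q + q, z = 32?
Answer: 60220531/574144 ≈ 104.89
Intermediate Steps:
J(q) = 2*q
l(Q) = 2*Q
A = 8971
6713/l(z) + J(-14)/A = 6713/((2*32)) + (2*(-14))/8971 = 6713/64 - 28*1/8971 = 6713*(1/64) - 28/8971 = 6713/64 - 28/8971 = 60220531/574144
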